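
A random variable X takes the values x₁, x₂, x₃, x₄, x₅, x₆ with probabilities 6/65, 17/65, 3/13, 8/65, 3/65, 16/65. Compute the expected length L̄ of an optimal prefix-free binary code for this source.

Repeatedly combine the two least-probable nodes; the expected code length is the sum of the merged weights.
merge 3/65 + 6/65 → 9/65
merge 8/65 + 9/65 → 17/65
merge 3/13 + 16/65 → 31/65
merge 17/65 + 17/65 → 34/65
merge 31/65 + 34/65 → 1
L = 9/65 + 17/65 + 31/65 + 34/65 + 1 = 12/5 = 2.4 bits/symbol.

2.4 bits/symbol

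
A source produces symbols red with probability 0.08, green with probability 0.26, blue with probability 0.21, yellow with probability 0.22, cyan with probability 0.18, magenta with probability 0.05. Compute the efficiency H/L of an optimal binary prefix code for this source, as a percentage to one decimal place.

98.8%

Entropy H = −Σ p log₂ p ≈ 2.4116 bits.
Huffman merges: 1/20+2/25→13/100; 13/100+9/50→31/100; 21/100+11/50→43/100; 13/50+31/100→57/100; 43/100+57/100→1. L = 61/25 ≈ 2.4400.
Efficiency = H/L = 2.4116/2.4400 = 98.8%.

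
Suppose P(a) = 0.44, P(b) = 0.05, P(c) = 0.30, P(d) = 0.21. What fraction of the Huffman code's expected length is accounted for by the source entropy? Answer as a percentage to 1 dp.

95.1%

Entropy H = −Σ p log₂ p ≈ 1.7312 bits.
Huffman merges: 1/20+21/100→13/50; 13/50+3/10→14/25; 11/25+14/25→1. L = 91/50 ≈ 1.8200.
Efficiency = H/L = 1.7312/1.8200 = 95.1%.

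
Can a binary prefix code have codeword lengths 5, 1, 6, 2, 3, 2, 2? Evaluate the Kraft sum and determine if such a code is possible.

With common denominator 2^6 = 64: Σ 2^(−ℓᵢ) = 2/64 + 32/64 + 1/64 + 16/64 + 8/64 + 16/64 + 16/64 = 91/64 = 1.421875.
Kraft's inequality requires Σ ≤ 1; here Σ = 1.421875 > 1, so no such prefix code exists.

1.421875; no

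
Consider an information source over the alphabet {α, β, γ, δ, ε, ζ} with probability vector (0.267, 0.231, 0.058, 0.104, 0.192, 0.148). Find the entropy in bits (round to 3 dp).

H = −Σ pᵢ log₂ pᵢ.
−0.267·log₂(0.267) = 0.5087
−0.231·log₂(0.231) = 0.4883
−0.058·log₂(0.058) = 0.2383
−0.104·log₂(0.104) = 0.3396
−0.192·log₂(0.192) = 0.4571
−0.148·log₂(0.148) = 0.4079
Sum ≈ 2.4399 → 2.440 bits.

2.440 bits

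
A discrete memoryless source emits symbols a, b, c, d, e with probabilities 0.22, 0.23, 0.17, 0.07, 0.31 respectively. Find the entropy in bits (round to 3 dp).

H = −Σ pᵢ log₂ pᵢ.
−0.22·log₂(0.22) = 0.4806
−0.23·log₂(0.23) = 0.4877
−0.17·log₂(0.17) = 0.4346
−0.07·log₂(0.07) = 0.2686
−0.31·log₂(0.31) = 0.5238
Sum ≈ 2.1952 → 2.195 bits.

2.195 bits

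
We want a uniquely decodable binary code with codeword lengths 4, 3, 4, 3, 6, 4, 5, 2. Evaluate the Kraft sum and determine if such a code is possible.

0.734375; yes

With common denominator 2^6 = 64: Σ 2^(−ℓᵢ) = 4/64 + 8/64 + 4/64 + 8/64 + 1/64 + 4/64 + 2/64 + 16/64 = 47/64 = 0.734375.
Kraft's inequality requires Σ ≤ 1; here Σ = 0.734375 ≤ 1, so such a prefix code exists.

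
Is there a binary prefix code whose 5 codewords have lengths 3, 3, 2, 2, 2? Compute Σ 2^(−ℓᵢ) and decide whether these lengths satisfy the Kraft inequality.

1; yes

With common denominator 2^3 = 8: Σ 2^(−ℓᵢ) = 1/8 + 1/8 + 2/8 + 2/8 + 2/8 = 8/8 = 1.
Kraft's inequality requires Σ ≤ 1; here Σ = 1 ≤ 1, so such a prefix code exists.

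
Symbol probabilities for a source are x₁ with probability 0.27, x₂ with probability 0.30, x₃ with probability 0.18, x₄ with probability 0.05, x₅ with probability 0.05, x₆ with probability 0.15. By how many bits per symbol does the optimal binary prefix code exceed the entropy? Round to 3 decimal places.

Entropy H = −Σ p log₂ p ≈ 2.3192 bits.
Huffman merges: 1/20+1/20→1/10; 1/10+3/20→1/4; 9/50+1/4→43/100; 27/100+3/10→57/100; 43/100+57/100→1. L = 47/20 ≈ 2.3500.
L − H = 2.3500 − 2.3192 = 0.031 bits.

0.031 bits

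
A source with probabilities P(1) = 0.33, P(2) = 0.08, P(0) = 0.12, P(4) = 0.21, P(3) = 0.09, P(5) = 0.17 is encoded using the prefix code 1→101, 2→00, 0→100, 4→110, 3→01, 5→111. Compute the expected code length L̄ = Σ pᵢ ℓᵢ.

L̄ = Σ pᵢ·ℓᵢ = 0.33·3 + 0.08·2 + 0.12·3 + 0.21·3 + 0.09·2 + 0.17·3 = 2.83 bits/symbol.

2.83 bits/symbol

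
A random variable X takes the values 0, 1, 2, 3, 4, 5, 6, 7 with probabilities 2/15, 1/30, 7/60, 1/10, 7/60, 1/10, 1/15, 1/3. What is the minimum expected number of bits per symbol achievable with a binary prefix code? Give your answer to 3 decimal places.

2.767 bits/symbol

Repeatedly combine the two least-probable nodes; the expected code length is the sum of the merged weights.
merge 1/30 + 1/15 → 1/10
merge 1/10 + 1/10 → 1/5
merge 1/10 + 7/60 → 13/60
merge 7/60 + 2/15 → 1/4
merge 1/5 + 13/60 → 5/12
merge 1/4 + 1/3 → 7/12
merge 5/12 + 7/12 → 1
L = 1/10 + 1/5 + 13/60 + 1/4 + 5/12 + 7/12 + 1 = 83/30 ≈ 2.767 bits/symbol.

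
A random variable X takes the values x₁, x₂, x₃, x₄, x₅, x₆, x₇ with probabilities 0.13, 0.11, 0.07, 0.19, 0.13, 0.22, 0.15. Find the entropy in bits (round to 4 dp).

2.7305 bits

H = −Σ pᵢ log₂ pᵢ.
−0.13·log₂(0.13) = 0.3826
−0.11·log₂(0.11) = 0.3503
−0.07·log₂(0.07) = 0.2686
−0.19·log₂(0.19) = 0.4552
−0.13·log₂(0.13) = 0.3826
−0.22·log₂(0.22) = 0.4806
−0.15·log₂(0.15) = 0.4105
Sum ≈ 2.7305 → 2.7305 bits.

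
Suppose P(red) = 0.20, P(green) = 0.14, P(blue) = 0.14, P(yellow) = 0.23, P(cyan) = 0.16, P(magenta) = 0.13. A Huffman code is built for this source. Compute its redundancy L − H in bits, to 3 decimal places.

0.018 bits

Entropy H = −Σ p log₂ p ≈ 2.5519 bits.
Huffman merges: 13/100+7/50→27/100; 7/50+4/25→3/10; 1/5+23/100→43/100; 27/100+3/10→57/100; 43/100+57/100→1. L = 257/100 ≈ 2.5700.
L − H = 2.5700 − 2.5519 = 0.018 bits.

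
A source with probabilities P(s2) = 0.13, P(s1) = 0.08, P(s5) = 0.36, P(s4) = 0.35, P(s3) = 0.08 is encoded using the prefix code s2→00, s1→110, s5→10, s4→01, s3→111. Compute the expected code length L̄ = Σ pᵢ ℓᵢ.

2.16 bits/symbol

L̄ = Σ pᵢ·ℓᵢ = 0.13·2 + 0.08·3 + 0.36·2 + 0.35·2 + 0.08·3 = 2.16 bits/symbol.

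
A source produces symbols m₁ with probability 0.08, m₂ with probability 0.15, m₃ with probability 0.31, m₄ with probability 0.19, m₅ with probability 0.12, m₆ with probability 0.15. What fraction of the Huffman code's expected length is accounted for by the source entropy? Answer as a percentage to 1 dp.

98.3%

Entropy H = −Σ p log₂ p ≈ 2.4587 bits.
Huffman merges: 2/25+3/25→1/5; 3/20+3/20→3/10; 19/100+1/5→39/100; 3/10+31/100→61/100; 39/100+61/100→1. L = 5/2 ≈ 2.5000.
Efficiency = H/L = 2.4587/2.5000 = 98.3%.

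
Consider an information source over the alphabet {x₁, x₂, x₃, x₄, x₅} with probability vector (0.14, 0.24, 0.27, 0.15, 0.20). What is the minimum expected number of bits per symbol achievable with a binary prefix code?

2.29 bits/symbol

Repeatedly combine the two least-probable nodes; the expected code length is the sum of the merged weights.
merge 7/50 + 3/20 → 29/100
merge 1/5 + 6/25 → 11/25
merge 27/100 + 29/100 → 14/25
merge 11/25 + 14/25 → 1
L = 29/100 + 11/25 + 14/25 + 1 = 229/100 = 2.29 bits/symbol.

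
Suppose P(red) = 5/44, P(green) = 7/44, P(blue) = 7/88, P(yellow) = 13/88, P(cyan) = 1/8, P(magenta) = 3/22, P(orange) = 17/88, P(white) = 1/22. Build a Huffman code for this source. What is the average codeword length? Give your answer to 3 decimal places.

2.932 bits/symbol

Repeatedly combine the two least-probable nodes; the expected code length is the sum of the merged weights.
merge 1/22 + 7/88 → 1/8
merge 5/44 + 1/8 → 21/88
merge 1/8 + 3/22 → 23/88
merge 13/88 + 7/44 → 27/88
merge 17/88 + 21/88 → 19/44
merge 23/88 + 27/88 → 25/44
merge 19/44 + 25/44 → 1
L = 1/8 + 21/88 + 23/88 + 27/88 + 19/44 + 25/44 + 1 = 129/44 ≈ 2.932 bits/symbol.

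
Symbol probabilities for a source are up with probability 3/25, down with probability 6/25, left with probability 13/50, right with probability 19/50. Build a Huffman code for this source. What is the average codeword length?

1.98 bits/symbol

Repeatedly combine the two least-probable nodes; the expected code length is the sum of the merged weights.
merge 3/25 + 6/25 → 9/25
merge 13/50 + 9/25 → 31/50
merge 19/50 + 31/50 → 1
L = 9/25 + 31/50 + 1 = 99/50 = 1.98 bits/symbol.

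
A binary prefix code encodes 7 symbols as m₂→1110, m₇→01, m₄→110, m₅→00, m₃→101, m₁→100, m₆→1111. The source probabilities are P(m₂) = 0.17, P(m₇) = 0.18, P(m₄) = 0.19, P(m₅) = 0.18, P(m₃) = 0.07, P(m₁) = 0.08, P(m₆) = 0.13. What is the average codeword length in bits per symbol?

2.94 bits/symbol

L̄ = Σ pᵢ·ℓᵢ = 0.17·4 + 0.18·2 + 0.19·3 + 0.18·2 + 0.07·3 + 0.08·3 + 0.13·4 = 2.94 bits/symbol.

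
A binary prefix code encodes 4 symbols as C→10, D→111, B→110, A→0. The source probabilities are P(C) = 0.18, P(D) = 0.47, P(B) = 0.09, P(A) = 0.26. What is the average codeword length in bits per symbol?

2.3 bits/symbol

L̄ = Σ pᵢ·ℓᵢ = 0.18·2 + 0.47·3 + 0.09·3 + 0.26·1 = 2.3 bits/symbol.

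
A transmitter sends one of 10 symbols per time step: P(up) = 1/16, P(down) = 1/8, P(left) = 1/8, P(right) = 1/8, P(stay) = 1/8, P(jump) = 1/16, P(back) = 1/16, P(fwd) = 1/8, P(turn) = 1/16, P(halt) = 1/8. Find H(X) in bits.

3.25 bits

Each probability is a power of 1/2, so log₂(1/p) is an integer.
H = Σ p·log₂(1/p) = 1/16·4 + 1/8·3 + 1/8·3 + 1/8·3 + 1/8·3 + 1/16·4 + 1/16·4 + 1/8·3 + 1/16·4 + 1/8·3 = 3.25 bits.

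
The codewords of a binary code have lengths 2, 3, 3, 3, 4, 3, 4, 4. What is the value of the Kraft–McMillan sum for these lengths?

0.9375

With common denominator 2^4 = 16: Σ 2^(−ℓᵢ) = 4/16 + 2/16 + 2/16 + 2/16 + 1/16 + 2/16 + 1/16 + 1/16 = 15/16 = 0.9375.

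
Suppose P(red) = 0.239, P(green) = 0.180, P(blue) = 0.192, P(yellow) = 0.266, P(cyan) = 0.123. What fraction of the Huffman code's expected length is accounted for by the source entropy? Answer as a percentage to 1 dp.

Entropy H = −Σ p log₂ p ≈ 2.2760 bits.
Huffman merges: 123/1000+9/50→303/1000; 24/125+239/1000→431/1000; 133/500+303/1000→569/1000; 431/1000+569/1000→1. L = 2303/1000 ≈ 2.3030.
Efficiency = H/L = 2.2760/2.3030 = 98.8%.

98.8%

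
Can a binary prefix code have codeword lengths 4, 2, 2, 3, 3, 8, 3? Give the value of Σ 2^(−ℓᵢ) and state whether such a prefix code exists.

With common denominator 2^8 = 256: Σ 2^(−ℓᵢ) = 16/256 + 64/256 + 64/256 + 32/256 + 32/256 + 1/256 + 32/256 = 241/256 = 0.94140625.
Kraft's inequality requires Σ ≤ 1; here Σ = 0.94140625 ≤ 1, so such a prefix code exists.

0.94140625; yes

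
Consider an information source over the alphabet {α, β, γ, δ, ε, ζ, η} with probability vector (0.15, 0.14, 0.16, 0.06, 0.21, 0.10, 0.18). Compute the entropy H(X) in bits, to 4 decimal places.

H = −Σ pᵢ log₂ pᵢ.
−0.15·log₂(0.15) = 0.4105
−0.14·log₂(0.14) = 0.3971
−0.16·log₂(0.16) = 0.4230
−0.06·log₂(0.06) = 0.2435
−0.21·log₂(0.21) = 0.4728
−0.10·log₂(0.10) = 0.3322
−0.18·log₂(0.18) = 0.4453
Sum ≈ 2.7245 → 2.7245 bits.

2.7245 bits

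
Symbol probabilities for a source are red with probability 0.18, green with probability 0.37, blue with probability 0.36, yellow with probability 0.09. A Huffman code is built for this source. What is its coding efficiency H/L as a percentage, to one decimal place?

Entropy H = −Σ p log₂ p ≈ 1.8193 bits.
Huffman merges: 9/100+9/50→27/100; 27/100+9/25→63/100; 37/100+63/100→1. L = 19/10 ≈ 1.9000.
Efficiency = H/L = 1.8193/1.9000 = 95.8%.

95.8%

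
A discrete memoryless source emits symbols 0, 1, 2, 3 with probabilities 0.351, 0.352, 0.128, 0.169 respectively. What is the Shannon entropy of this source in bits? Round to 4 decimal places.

1.8735 bits

H = −Σ pᵢ log₂ pᵢ.
−0.351·log₂(0.351) = 0.5302
−0.352·log₂(0.352) = 0.5302
−0.128·log₂(0.128) = 0.3796
−0.169·log₂(0.169) = 0.4335
Sum ≈ 1.8735 → 1.8735 bits.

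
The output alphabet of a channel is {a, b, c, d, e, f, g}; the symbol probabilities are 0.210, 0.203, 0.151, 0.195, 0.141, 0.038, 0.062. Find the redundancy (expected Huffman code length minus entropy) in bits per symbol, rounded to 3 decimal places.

Entropy H = −Σ p log₂ p ≈ 2.6380 bits.
Huffman merges: 19/500+31/500→1/10; 1/10+141/1000→241/1000; 151/1000+39/200→173/500; 203/1000+21/100→413/1000; 241/1000+173/500→587/1000; 413/1000+587/1000→1. L = 2687/1000 ≈ 2.6870.
L − H = 2.6870 − 2.6380 = 0.049 bits.

0.049 bits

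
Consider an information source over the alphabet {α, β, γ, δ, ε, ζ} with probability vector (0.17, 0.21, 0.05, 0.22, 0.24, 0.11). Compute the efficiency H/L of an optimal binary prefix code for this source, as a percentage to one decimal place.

98.3%

Entropy H = −Σ p log₂ p ≈ 2.4485 bits.
Huffman merges: 1/20+11/100→4/25; 4/25+17/100→33/100; 21/100+11/50→43/100; 6/25+33/100→57/100; 43/100+57/100→1. L = 249/100 ≈ 2.4900.
Efficiency = H/L = 2.4485/2.4900 = 98.3%.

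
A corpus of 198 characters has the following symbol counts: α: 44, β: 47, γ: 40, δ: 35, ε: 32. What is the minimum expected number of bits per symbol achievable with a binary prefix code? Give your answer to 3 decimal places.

2.338 bits/symbol

Probabilities are the counts divided by 198.
Repeatedly combine the two least-probable nodes; the expected code length is the sum of the merged weights.
merge 16/99 + 35/198 → 67/198
merge 20/99 + 2/9 → 14/33
merge 47/198 + 67/198 → 19/33
merge 14/33 + 19/33 → 1
L = 67/198 + 14/33 + 19/33 + 1 = 463/198 ≈ 2.338 bits/symbol.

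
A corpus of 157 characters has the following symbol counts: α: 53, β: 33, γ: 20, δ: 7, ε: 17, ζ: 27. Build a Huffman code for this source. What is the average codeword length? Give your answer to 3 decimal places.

Probabilities are the counts divided by 157.
Repeatedly combine the two least-probable nodes; the expected code length is the sum of the merged weights.
merge 7/157 + 17/157 → 24/157
merge 20/157 + 24/157 → 44/157
merge 27/157 + 33/157 → 60/157
merge 44/157 + 53/157 → 97/157
merge 60/157 + 97/157 → 1
L = 24/157 + 44/157 + 60/157 + 97/157 + 1 = 382/157 ≈ 2.433 bits/symbol.

2.433 bits/symbol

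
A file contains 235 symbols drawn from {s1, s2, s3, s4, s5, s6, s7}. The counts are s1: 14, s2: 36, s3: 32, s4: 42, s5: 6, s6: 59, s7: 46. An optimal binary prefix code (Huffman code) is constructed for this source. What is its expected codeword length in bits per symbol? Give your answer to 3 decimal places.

2.638 bits/symbol

Probabilities are the counts divided by 235.
Repeatedly combine the two least-probable nodes; the expected code length is the sum of the merged weights.
merge 6/235 + 14/235 → 4/47
merge 4/47 + 32/235 → 52/235
merge 36/235 + 42/235 → 78/235
merge 46/235 + 52/235 → 98/235
merge 59/235 + 78/235 → 137/235
merge 98/235 + 137/235 → 1
L = 4/47 + 52/235 + 78/235 + 98/235 + 137/235 + 1 = 124/47 ≈ 2.638 bits/symbol.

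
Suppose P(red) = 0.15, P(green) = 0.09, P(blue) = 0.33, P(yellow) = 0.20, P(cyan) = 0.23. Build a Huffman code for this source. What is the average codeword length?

Repeatedly combine the two least-probable nodes; the expected code length is the sum of the merged weights.
merge 9/100 + 3/20 → 6/25
merge 1/5 + 23/100 → 43/100
merge 6/25 + 33/100 → 57/100
merge 43/100 + 57/100 → 1
L = 6/25 + 43/100 + 57/100 + 1 = 56/25 = 2.24 bits/symbol.

2.24 bits/symbol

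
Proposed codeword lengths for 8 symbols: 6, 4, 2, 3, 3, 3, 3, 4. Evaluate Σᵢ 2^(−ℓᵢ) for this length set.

With common denominator 2^6 = 64: Σ 2^(−ℓᵢ) = 1/64 + 4/64 + 16/64 + 8/64 + 8/64 + 8/64 + 8/64 + 4/64 = 57/64 = 0.890625.

0.890625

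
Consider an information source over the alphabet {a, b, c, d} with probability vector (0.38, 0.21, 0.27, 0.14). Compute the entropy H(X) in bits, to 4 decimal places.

H = −Σ pᵢ log₂ pᵢ.
−0.38·log₂(0.38) = 0.5305
−0.21·log₂(0.21) = 0.4728
−0.27·log₂(0.27) = 0.5100
−0.14·log₂(0.14) = 0.3971
Sum ≈ 1.9104 → 1.9104 bits.

1.9104 bits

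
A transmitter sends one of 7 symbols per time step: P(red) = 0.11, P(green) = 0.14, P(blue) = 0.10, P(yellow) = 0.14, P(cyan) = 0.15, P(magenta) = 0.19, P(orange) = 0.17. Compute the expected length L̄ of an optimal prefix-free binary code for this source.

2.81 bits/symbol

Repeatedly combine the two least-probable nodes; the expected code length is the sum of the merged weights.
merge 1/10 + 11/100 → 21/100
merge 7/50 + 7/50 → 7/25
merge 3/20 + 17/100 → 8/25
merge 19/100 + 21/100 → 2/5
merge 7/25 + 8/25 → 3/5
merge 2/5 + 3/5 → 1
L = 21/100 + 7/25 + 8/25 + 2/5 + 3/5 + 1 = 281/100 = 2.81 bits/symbol.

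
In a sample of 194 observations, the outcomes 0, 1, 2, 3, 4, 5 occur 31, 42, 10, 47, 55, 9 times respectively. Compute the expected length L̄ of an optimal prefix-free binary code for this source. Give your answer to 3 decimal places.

Probabilities are the counts divided by 194.
Repeatedly combine the two least-probable nodes; the expected code length is the sum of the merged weights.
merge 9/194 + 5/97 → 19/194
merge 19/194 + 31/194 → 25/97
merge 21/97 + 47/194 → 89/194
merge 25/97 + 55/194 → 105/194
merge 89/194 + 105/194 → 1
L = 19/194 + 25/97 + 89/194 + 105/194 + 1 = 457/194 ≈ 2.356 bits/symbol.

2.356 bits/symbol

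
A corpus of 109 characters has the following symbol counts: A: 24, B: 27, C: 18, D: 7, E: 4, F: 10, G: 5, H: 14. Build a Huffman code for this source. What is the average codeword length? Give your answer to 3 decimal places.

Probabilities are the counts divided by 109.
Repeatedly combine the two least-probable nodes; the expected code length is the sum of the merged weights.
merge 4/109 + 5/109 → 9/109
merge 7/109 + 9/109 → 16/109
merge 10/109 + 14/109 → 24/109
merge 16/109 + 18/109 → 34/109
merge 24/109 + 24/109 → 48/109
merge 27/109 + 34/109 → 61/109
merge 48/109 + 61/109 → 1
L = 9/109 + 16/109 + 24/109 + 34/109 + 48/109 + 61/109 + 1 = 301/109 ≈ 2.761 bits/symbol.

2.761 bits/symbol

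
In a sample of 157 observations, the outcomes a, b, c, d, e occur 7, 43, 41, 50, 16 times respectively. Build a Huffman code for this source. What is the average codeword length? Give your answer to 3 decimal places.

2.146 bits/symbol

Probabilities are the counts divided by 157.
Repeatedly combine the two least-probable nodes; the expected code length is the sum of the merged weights.
merge 7/157 + 16/157 → 23/157
merge 23/157 + 41/157 → 64/157
merge 43/157 + 50/157 → 93/157
merge 64/157 + 93/157 → 1
L = 23/157 + 64/157 + 93/157 + 1 = 337/157 ≈ 2.146 bits/symbol.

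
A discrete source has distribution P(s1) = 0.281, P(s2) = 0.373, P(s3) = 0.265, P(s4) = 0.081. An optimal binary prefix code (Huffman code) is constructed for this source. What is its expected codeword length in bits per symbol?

1.973 bits/symbol

Repeatedly combine the two least-probable nodes; the expected code length is the sum of the merged weights.
merge 81/1000 + 53/200 → 173/500
merge 281/1000 + 173/500 → 627/1000
merge 373/1000 + 627/1000 → 1
L = 173/500 + 627/1000 + 1 = 1973/1000 = 1.973 bits/symbol.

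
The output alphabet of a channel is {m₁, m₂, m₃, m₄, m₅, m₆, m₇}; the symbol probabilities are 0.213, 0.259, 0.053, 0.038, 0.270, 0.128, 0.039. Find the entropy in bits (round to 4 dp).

H = −Σ pᵢ log₂ pᵢ.
−0.213·log₂(0.213) = 0.4752
−0.259·log₂(0.259) = 0.5048
−0.053·log₂(0.053) = 0.2246
−0.038·log₂(0.038) = 0.1793
−0.270·log₂(0.270) = 0.5100
−0.128·log₂(0.128) = 0.3796
−0.039·log₂(0.039) = 0.1825
Sum ≈ 2.4561 → 2.4561 bits.

2.4561 bits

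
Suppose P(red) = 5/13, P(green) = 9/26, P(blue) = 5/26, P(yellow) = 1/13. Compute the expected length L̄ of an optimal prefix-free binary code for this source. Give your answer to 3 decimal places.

1.885 bits/symbol

Repeatedly combine the two least-probable nodes; the expected code length is the sum of the merged weights.
merge 1/13 + 5/26 → 7/26
merge 7/26 + 9/26 → 8/13
merge 5/13 + 8/13 → 1
L = 7/26 + 8/13 + 1 = 49/26 ≈ 1.885 bits/symbol.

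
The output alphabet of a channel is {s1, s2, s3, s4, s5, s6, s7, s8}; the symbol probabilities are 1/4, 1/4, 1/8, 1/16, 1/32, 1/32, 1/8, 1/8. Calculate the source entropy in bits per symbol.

Each probability is a power of 1/2, so log₂(1/p) is an integer.
H = Σ p·log₂(1/p) = 1/4·2 + 1/4·2 + 1/8·3 + 1/16·4 + 1/32·5 + 1/32·5 + 1/8·3 + 1/8·3 = 2.6875 bits.

2.6875 bits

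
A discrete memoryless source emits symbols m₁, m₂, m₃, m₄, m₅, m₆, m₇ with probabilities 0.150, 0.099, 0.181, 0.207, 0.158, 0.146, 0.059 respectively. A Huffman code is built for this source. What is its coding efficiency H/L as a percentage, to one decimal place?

Entropy H = −Σ p log₂ p ≈ 2.7243 bits.
Huffman merges: 59/1000+99/1000→79/500; 73/500+3/20→37/125; 79/500+79/500→79/250; 181/1000+207/1000→97/250; 37/125+79/250→153/250; 97/250+153/250→1. L = 277/100 ≈ 2.7700.
Efficiency = H/L = 2.7243/2.7700 = 98.4%.

98.4%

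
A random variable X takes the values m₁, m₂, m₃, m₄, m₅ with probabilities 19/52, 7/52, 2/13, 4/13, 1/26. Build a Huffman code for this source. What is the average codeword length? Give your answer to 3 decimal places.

Repeatedly combine the two least-probable nodes; the expected code length is the sum of the merged weights.
merge 1/26 + 7/52 → 9/52
merge 2/13 + 9/52 → 17/52
merge 4/13 + 17/52 → 33/52
merge 19/52 + 33/52 → 1
L = 9/52 + 17/52 + 33/52 + 1 = 111/52 ≈ 2.135 bits/symbol.

2.135 bits/symbol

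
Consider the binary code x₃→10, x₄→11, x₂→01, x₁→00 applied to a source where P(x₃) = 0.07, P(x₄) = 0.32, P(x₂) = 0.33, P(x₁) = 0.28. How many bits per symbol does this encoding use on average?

2 bits/symbol

L̄ = Σ pᵢ·ℓᵢ = 0.07·2 + 0.32·2 + 0.33·2 + 0.28·2 = 2 bits/symbol.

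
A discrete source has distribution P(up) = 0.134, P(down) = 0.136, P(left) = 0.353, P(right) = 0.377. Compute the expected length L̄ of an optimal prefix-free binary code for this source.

1.893 bits/symbol

Repeatedly combine the two least-probable nodes; the expected code length is the sum of the merged weights.
merge 67/500 + 17/125 → 27/100
merge 27/100 + 353/1000 → 623/1000
merge 377/1000 + 623/1000 → 1
L = 27/100 + 623/1000 + 1 = 1893/1000 = 1.893 bits/symbol.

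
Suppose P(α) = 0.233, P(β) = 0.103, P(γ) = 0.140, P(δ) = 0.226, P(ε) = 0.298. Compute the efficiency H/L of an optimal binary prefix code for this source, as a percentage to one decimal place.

99.4%

Entropy H = −Σ p log₂ p ≈ 2.2299 bits.
Huffman merges: 103/1000+7/50→243/1000; 113/500+233/1000→459/1000; 243/1000+149/500→541/1000; 459/1000+541/1000→1. L = 2243/1000 ≈ 2.2430.
Efficiency = H/L = 2.2299/2.2430 = 99.4%.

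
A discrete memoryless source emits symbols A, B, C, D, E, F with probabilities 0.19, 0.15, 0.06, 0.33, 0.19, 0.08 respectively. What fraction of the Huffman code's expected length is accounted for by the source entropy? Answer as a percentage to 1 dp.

Entropy H = −Σ p log₂ p ≈ 2.3839 bits.
Huffman merges: 3/50+2/25→7/50; 7/50+3/20→29/100; 19/100+19/100→19/50; 29/100+33/100→31/50; 19/50+31/50→1. L = 243/100 ≈ 2.4300.
Efficiency = H/L = 2.3839/2.4300 = 98.1%.

98.1%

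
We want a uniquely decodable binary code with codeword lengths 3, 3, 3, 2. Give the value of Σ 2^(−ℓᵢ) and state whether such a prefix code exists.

With common denominator 2^3 = 8: Σ 2^(−ℓᵢ) = 1/8 + 1/8 + 1/8 + 2/8 = 5/8 = 0.625.
Kraft's inequality requires Σ ≤ 1; here Σ = 0.625 ≤ 1, so such a prefix code exists.

0.625; yes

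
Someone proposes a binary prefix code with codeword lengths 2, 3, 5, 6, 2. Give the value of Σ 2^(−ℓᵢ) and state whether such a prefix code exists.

With common denominator 2^6 = 64: Σ 2^(−ℓᵢ) = 16/64 + 8/64 + 2/64 + 1/64 + 16/64 = 43/64 = 0.671875.
Kraft's inequality requires Σ ≤ 1; here Σ = 0.671875 ≤ 1, so such a prefix code exists.

0.671875; yes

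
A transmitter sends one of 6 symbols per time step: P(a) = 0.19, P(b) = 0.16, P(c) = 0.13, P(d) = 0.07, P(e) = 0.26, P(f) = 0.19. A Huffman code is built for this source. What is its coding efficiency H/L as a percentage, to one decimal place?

Entropy H = −Σ p log₂ p ≈ 2.4900 bits.
Huffman merges: 7/100+13/100→1/5; 4/25+19/100→7/20; 19/100+1/5→39/100; 13/50+7/20→61/100; 39/100+61/100→1. L = 51/20 ≈ 2.5500.
Efficiency = H/L = 2.4900/2.5500 = 97.6%.

97.6%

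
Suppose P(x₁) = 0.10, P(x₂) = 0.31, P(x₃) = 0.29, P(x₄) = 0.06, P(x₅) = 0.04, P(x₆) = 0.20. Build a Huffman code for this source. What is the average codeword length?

Repeatedly combine the two least-probable nodes; the expected code length is the sum of the merged weights.
merge 1/25 + 3/50 → 1/10
merge 1/10 + 1/10 → 1/5
merge 1/5 + 1/5 → 2/5
merge 29/100 + 31/100 → 3/5
merge 2/5 + 3/5 → 1
L = 1/10 + 1/5 + 2/5 + 3/5 + 1 = 23/10 = 2.3 bits/symbol.

2.3 bits/symbol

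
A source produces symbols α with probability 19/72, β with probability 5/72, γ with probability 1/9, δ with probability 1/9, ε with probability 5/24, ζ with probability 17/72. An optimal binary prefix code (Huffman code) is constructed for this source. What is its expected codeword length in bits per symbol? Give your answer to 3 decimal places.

2.472 bits/symbol

Repeatedly combine the two least-probable nodes; the expected code length is the sum of the merged weights.
merge 5/72 + 1/9 → 13/72
merge 1/9 + 13/72 → 7/24
merge 5/24 + 17/72 → 4/9
merge 19/72 + 7/24 → 5/9
merge 4/9 + 5/9 → 1
L = 13/72 + 7/24 + 4/9 + 5/9 + 1 = 89/36 ≈ 2.472 bits/symbol.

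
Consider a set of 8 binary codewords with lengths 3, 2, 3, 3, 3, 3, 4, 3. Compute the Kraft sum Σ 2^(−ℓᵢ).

1.0625

With common denominator 2^4 = 16: Σ 2^(−ℓᵢ) = 2/16 + 4/16 + 2/16 + 2/16 + 2/16 + 2/16 + 1/16 + 2/16 = 17/16 = 1.0625.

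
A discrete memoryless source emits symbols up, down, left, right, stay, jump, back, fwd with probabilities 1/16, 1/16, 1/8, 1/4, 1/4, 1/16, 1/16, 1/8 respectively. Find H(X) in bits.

Each probability is a power of 1/2, so log₂(1/p) is an integer.
H = Σ p·log₂(1/p) = 1/16·4 + 1/16·4 + 1/8·3 + 1/4·2 + 1/4·2 + 1/16·4 + 1/16·4 + 1/8·3 = 2.75 bits.

2.75 bits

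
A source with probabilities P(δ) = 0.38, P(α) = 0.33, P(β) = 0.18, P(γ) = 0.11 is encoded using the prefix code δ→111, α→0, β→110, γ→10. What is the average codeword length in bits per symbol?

L̄ = Σ pᵢ·ℓᵢ = 0.38·3 + 0.33·1 + 0.18·3 + 0.11·2 = 2.23 bits/symbol.

2.23 bits/symbol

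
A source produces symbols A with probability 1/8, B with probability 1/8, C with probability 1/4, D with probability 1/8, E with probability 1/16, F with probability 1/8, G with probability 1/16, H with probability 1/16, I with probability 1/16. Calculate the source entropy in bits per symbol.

3 bits

Each probability is a power of 1/2, so log₂(1/p) is an integer.
H = Σ p·log₂(1/p) = 1/8·3 + 1/8·3 + 1/4·2 + 1/8·3 + 1/16·4 + 1/8·3 + 1/16·4 + 1/16·4 + 1/16·4 = 3 bits.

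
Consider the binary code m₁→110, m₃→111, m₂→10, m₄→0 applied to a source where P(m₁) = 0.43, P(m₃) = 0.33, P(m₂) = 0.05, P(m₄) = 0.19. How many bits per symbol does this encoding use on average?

L̄ = Σ pᵢ·ℓᵢ = 0.43·3 + 0.33·3 + 0.05·2 + 0.19·1 = 2.57 bits/symbol.

2.57 bits/symbol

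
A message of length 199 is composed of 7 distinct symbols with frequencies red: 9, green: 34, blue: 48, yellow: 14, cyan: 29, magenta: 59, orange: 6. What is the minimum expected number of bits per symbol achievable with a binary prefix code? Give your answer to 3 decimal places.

2.513 bits/symbol

Probabilities are the counts divided by 199.
Repeatedly combine the two least-probable nodes; the expected code length is the sum of the merged weights.
merge 6/199 + 9/199 → 15/199
merge 14/199 + 15/199 → 29/199
merge 29/199 + 29/199 → 58/199
merge 34/199 + 48/199 → 82/199
merge 58/199 + 59/199 → 117/199
merge 82/199 + 117/199 → 1
L = 15/199 + 29/199 + 58/199 + 82/199 + 117/199 + 1 = 500/199 ≈ 2.513 bits/symbol.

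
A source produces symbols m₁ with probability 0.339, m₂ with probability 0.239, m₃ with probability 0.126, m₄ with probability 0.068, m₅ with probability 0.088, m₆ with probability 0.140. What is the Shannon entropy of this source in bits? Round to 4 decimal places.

H = −Σ pᵢ log₂ pᵢ.
−0.339·log₂(0.339) = 0.5291
−0.239·log₂(0.239) = 0.4935
−0.126·log₂(0.126) = 0.3766
−0.068·log₂(0.068) = 0.2637
−0.088·log₂(0.088) = 0.3086
−0.140·log₂(0.140) = 0.3971
Sum ≈ 2.3685 → 2.3685 bits.

2.3685 bits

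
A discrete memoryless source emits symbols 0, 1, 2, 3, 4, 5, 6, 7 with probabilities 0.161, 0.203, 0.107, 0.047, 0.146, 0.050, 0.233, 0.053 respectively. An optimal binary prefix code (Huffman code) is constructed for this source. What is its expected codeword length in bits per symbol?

Repeatedly combine the two least-probable nodes; the expected code length is the sum of the merged weights.
merge 47/1000 + 1/20 → 97/1000
merge 53/1000 + 97/1000 → 3/20
merge 107/1000 + 73/500 → 253/1000
merge 3/20 + 161/1000 → 311/1000
merge 203/1000 + 233/1000 → 109/250
merge 253/1000 + 311/1000 → 141/250
merge 109/250 + 141/250 → 1
L = 97/1000 + 3/20 + 253/1000 + 311/1000 + 109/250 + 141/250 + 1 = 2811/1000 = 2.811 bits/symbol.

2.811 bits/symbol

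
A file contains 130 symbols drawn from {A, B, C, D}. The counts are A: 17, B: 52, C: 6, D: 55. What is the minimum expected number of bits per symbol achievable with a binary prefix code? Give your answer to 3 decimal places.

1.754 bits/symbol

Probabilities are the counts divided by 130.
Repeatedly combine the two least-probable nodes; the expected code length is the sum of the merged weights.
merge 3/65 + 17/130 → 23/130
merge 23/130 + 2/5 → 15/26
merge 11/26 + 15/26 → 1
L = 23/130 + 15/26 + 1 = 114/65 ≈ 1.754 bits/symbol.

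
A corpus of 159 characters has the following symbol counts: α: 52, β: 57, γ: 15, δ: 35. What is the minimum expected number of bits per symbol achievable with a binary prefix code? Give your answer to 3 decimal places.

1.956 bits/symbol

Probabilities are the counts divided by 159.
Repeatedly combine the two least-probable nodes; the expected code length is the sum of the merged weights.
merge 5/53 + 35/159 → 50/159
merge 50/159 + 52/159 → 34/53
merge 19/53 + 34/53 → 1
L = 50/159 + 34/53 + 1 = 311/159 ≈ 1.956 bits/symbol.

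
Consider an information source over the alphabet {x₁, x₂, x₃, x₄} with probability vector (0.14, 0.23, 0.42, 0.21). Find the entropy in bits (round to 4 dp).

1.8832 bits

H = −Σ pᵢ log₂ pᵢ.
−0.14·log₂(0.14) = 0.3971
−0.23·log₂(0.23) = 0.4877
−0.42·log₂(0.42) = 0.5256
−0.21·log₂(0.21) = 0.4728
Sum ≈ 1.8832 → 1.8832 bits.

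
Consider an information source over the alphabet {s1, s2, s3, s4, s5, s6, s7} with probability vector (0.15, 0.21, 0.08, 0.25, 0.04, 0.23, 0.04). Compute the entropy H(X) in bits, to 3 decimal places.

H = −Σ pᵢ log₂ pᵢ.
−0.15·log₂(0.15) = 0.4105
−0.21·log₂(0.21) = 0.4728
−0.08·log₂(0.08) = 0.2915
−0.25·log₂(0.25) = 0.5000
−0.04·log₂(0.04) = 0.1858
−0.23·log₂(0.23) = 0.4877
−0.04·log₂(0.04) = 0.1858
Sum ≈ 2.5341 → 2.534 bits.

2.534 bits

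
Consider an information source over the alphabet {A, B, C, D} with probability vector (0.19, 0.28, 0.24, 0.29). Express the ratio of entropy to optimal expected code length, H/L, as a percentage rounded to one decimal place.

Entropy H = −Σ p log₂ p ≈ 1.9815 bits.
Huffman merges: 19/100+6/25→43/100; 7/25+29/100→57/100; 43/100+57/100→1. L = 2 ≈ 2.0000.
Efficiency = H/L = 1.9815/2.0000 = 99.1%.

99.1%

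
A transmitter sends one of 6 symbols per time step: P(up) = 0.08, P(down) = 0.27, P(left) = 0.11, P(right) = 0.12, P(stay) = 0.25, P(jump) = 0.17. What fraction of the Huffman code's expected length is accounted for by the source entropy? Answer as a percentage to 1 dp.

98.9%

Entropy H = −Σ p log₂ p ≈ 2.4535 bits.
Huffman merges: 2/25+11/100→19/100; 3/25+17/100→29/100; 19/100+1/4→11/25; 27/100+29/100→14/25; 11/25+14/25→1. L = 62/25 ≈ 2.4800.
Efficiency = H/L = 2.4535/2.4800 = 98.9%.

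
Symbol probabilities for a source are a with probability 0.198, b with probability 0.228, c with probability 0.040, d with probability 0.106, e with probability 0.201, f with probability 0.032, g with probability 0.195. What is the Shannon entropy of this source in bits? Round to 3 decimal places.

2.562 bits

H = −Σ pᵢ log₂ pᵢ.
−0.198·log₂(0.198) = 0.4626
−0.228·log₂(0.228) = 0.4863
−0.040·log₂(0.040) = 0.1858
−0.106·log₂(0.106) = 0.3432
−0.201·log₂(0.201) = 0.4653
−0.032·log₂(0.032) = 0.1589
−0.195·log₂(0.195) = 0.4599
Sum ≈ 2.5619 → 2.562 bits.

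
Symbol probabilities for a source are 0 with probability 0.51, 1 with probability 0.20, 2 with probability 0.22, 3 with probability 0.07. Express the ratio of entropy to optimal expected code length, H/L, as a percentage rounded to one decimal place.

97.1%

Entropy H = −Σ p log₂ p ≈ 1.7089 bits.
Huffman merges: 7/100+1/5→27/100; 11/50+27/100→49/100; 49/100+51/100→1. L = 44/25 ≈ 1.7600.
Efficiency = H/L = 1.7089/1.7600 = 97.1%.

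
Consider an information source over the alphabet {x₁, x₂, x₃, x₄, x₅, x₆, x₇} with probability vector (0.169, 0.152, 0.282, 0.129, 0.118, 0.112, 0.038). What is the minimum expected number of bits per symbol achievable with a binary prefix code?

Repeatedly combine the two least-probable nodes; the expected code length is the sum of the merged weights.
merge 19/500 + 14/125 → 3/20
merge 59/500 + 129/1000 → 247/1000
merge 3/20 + 19/125 → 151/500
merge 169/1000 + 247/1000 → 52/125
merge 141/500 + 151/500 → 73/125
merge 52/125 + 73/125 → 1
L = 3/20 + 247/1000 + 151/500 + 52/125 + 73/125 + 1 = 2699/1000 = 2.699 bits/symbol.

2.699 bits/symbol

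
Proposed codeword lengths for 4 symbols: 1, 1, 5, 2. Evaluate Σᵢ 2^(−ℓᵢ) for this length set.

1.28125

With common denominator 2^5 = 32: Σ 2^(−ℓᵢ) = 16/32 + 16/32 + 1/32 + 8/32 = 41/32 = 1.28125.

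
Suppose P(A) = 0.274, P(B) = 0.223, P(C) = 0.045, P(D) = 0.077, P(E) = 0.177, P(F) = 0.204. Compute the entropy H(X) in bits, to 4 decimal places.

2.3907 bits

H = −Σ pᵢ log₂ pᵢ.
−0.274·log₂(0.274) = 0.5118
−0.223·log₂(0.223) = 0.4828
−0.045·log₂(0.045) = 0.2013
−0.077·log₂(0.077) = 0.2848
−0.177·log₂(0.177) = 0.4422
−0.204·log₂(0.204) = 0.4678
Sum ≈ 2.3907 → 2.3907 bits.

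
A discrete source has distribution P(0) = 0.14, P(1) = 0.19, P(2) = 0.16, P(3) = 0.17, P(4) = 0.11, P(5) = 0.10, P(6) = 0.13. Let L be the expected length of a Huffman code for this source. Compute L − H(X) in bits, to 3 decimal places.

0.035 bits

Entropy H = −Σ p log₂ p ≈ 2.7751 bits.
Huffman merges: 1/10+11/100→21/100; 13/100+7/50→27/100; 4/25+17/100→33/100; 19/100+21/100→2/5; 27/100+33/100→3/5; 2/5+3/5→1. L = 281/100 ≈ 2.8100.
L − H = 2.8100 − 2.7751 = 0.035 bits.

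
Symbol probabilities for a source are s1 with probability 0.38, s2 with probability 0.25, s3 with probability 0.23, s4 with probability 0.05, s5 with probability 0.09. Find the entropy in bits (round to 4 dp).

H = −Σ pᵢ log₂ pᵢ.
−0.38·log₂(0.38) = 0.5305
−0.25·log₂(0.25) = 0.5000
−0.23·log₂(0.23) = 0.4877
−0.05·log₂(0.05) = 0.2161
−0.09·log₂(0.09) = 0.3127
Sum ≈ 2.0469 → 2.0469 bits.

2.0469 bits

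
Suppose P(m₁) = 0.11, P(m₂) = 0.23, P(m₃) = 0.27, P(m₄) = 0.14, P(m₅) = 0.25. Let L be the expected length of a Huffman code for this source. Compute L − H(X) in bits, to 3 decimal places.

Entropy H = −Σ p log₂ p ≈ 2.2451 bits.
Huffman merges: 11/100+7/50→1/4; 23/100+1/4→12/25; 1/4+27/100→13/25; 12/25+13/25→1. L = 9/4 ≈ 2.2500.
L − H = 2.2500 − 2.2451 = 0.005 bits.

0.005 bits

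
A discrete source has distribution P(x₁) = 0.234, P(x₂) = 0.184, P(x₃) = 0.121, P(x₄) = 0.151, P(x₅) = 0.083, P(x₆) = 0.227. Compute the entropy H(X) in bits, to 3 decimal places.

H = −Σ pᵢ log₂ pᵢ.
−0.234·log₂(0.234) = 0.4903
−0.184·log₂(0.184) = 0.4494
−0.121·log₂(0.121) = 0.3687
−0.151·log₂(0.151) = 0.4118
−0.083·log₂(0.083) = 0.2980
−0.227·log₂(0.227) = 0.4856
Sum ≈ 2.5038 → 2.504 bits.

2.504 bits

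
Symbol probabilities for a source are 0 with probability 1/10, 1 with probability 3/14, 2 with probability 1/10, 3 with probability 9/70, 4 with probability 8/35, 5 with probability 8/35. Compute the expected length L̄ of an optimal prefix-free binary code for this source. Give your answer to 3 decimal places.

2.529 bits/symbol

Repeatedly combine the two least-probable nodes; the expected code length is the sum of the merged weights.
merge 1/10 + 1/10 → 1/5
merge 9/70 + 1/5 → 23/70
merge 3/14 + 8/35 → 31/70
merge 8/35 + 23/70 → 39/70
merge 31/70 + 39/70 → 1
L = 1/5 + 23/70 + 31/70 + 39/70 + 1 = 177/70 ≈ 2.529 bits/symbol.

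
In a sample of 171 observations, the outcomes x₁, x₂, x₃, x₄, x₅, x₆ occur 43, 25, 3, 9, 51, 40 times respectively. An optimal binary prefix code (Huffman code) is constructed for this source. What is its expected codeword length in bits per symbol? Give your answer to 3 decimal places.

2.287 bits/symbol

Probabilities are the counts divided by 171.
Repeatedly combine the two least-probable nodes; the expected code length is the sum of the merged weights.
merge 1/57 + 1/19 → 4/57
merge 4/57 + 25/171 → 37/171
merge 37/171 + 40/171 → 77/171
merge 43/171 + 17/57 → 94/171
merge 77/171 + 94/171 → 1
L = 4/57 + 37/171 + 77/171 + 94/171 + 1 = 391/171 ≈ 2.287 bits/symbol.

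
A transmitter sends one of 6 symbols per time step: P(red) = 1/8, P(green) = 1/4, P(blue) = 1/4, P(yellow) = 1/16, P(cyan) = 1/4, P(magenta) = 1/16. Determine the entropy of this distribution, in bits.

2.375 bits

Each probability is a power of 1/2, so log₂(1/p) is an integer.
H = Σ p·log₂(1/p) = 1/8·3 + 1/4·2 + 1/4·2 + 1/16·4 + 1/4·2 + 1/16·4 = 2.375 bits.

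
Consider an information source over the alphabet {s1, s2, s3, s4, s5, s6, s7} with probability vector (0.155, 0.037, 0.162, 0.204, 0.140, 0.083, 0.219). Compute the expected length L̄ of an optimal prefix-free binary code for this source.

2.697 bits/symbol

Repeatedly combine the two least-probable nodes; the expected code length is the sum of the merged weights.
merge 37/1000 + 83/1000 → 3/25
merge 3/25 + 7/50 → 13/50
merge 31/200 + 81/500 → 317/1000
merge 51/250 + 219/1000 → 423/1000
merge 13/50 + 317/1000 → 577/1000
merge 423/1000 + 577/1000 → 1
L = 3/25 + 13/50 + 317/1000 + 423/1000 + 577/1000 + 1 = 2697/1000 = 2.697 bits/symbol.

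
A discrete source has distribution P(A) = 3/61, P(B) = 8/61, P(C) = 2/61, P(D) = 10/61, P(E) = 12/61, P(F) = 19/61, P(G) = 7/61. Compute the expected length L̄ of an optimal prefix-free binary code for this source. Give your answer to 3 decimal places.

Repeatedly combine the two least-probable nodes; the expected code length is the sum of the merged weights.
merge 2/61 + 3/61 → 5/61
merge 5/61 + 7/61 → 12/61
merge 8/61 + 10/61 → 18/61
merge 12/61 + 12/61 → 24/61
merge 18/61 + 19/61 → 37/61
merge 24/61 + 37/61 → 1
L = 5/61 + 12/61 + 18/61 + 24/61 + 37/61 + 1 = 157/61 ≈ 2.574 bits/symbol.

2.574 bits/symbol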